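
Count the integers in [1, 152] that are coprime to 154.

154 = 2·7·11. Inclusion–exclusion on these primes:
152 − ⌊152/2⌋ − ⌊152/7⌋ − ⌊152/11⌋ + ⌊152/14⌋ + ⌊152/22⌋ + ⌊152/77⌋ − ⌊152/154⌋ = 59

59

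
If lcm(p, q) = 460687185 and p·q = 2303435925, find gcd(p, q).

5

gcd·lcm = product, so gcd = 2303435925/460687185 = 5.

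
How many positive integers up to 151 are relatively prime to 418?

65

Prime factors of 418: 2, 11, 19. Count integers ≤ 151 divisible by none of them.
By inclusion–exclusion: 151 − ⌊151/2⌋ − ⌊151/11⌋ − ⌊151/19⌋ + ⌊151/22⌋ + ⌊151/38⌋ + ⌊151/209⌋ − ⌊151/418⌋ = 65.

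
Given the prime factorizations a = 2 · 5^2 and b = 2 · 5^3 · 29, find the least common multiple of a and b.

max exponent per prime: 2 · 5^3 · 29 = 7250

7250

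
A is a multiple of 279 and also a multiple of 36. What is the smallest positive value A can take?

279 = 3² · 31; 36 = 2² · 3²
max exponents: 2² · 3² · 31 = 1116

1116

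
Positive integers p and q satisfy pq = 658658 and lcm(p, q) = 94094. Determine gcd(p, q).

7

gcd·lcm = product, so gcd = 658658/94094 = 7.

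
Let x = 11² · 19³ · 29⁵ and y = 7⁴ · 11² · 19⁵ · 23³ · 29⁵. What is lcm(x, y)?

max exponent per prime: 7⁴ · 11² · 19⁵ · 23³ · 29⁵ = 179522560002306323213257

179522560002306323213257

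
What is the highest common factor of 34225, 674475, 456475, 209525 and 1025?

25

gcd(34225, 674475): 674475 = 19·34225 + 24200; 34225 = 1·24200 + 10025; 24200 = 2·10025 + 4150; 10025 = 2·4150 + 1725; 4150 = 2·1725 + 700; 1725 = 2·700 + 325; 700 = 2·325 + 50; 325 = 6·50 + 25; 50 = 2·25 + 0 → 25
gcd(25, 456475): 456475 = 18259·25 + 0 → 25
gcd(25, 209525): 209525 = 8381·25 + 0 → 25
gcd(25, 1025): 1025 = 41·25 + 0 → 25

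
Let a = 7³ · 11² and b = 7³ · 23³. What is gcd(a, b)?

min exponent per shared prime: 7³ = 343

343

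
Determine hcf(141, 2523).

141 = 3 · 47
2523 = 3 · 29²
Common: 3 = 3

3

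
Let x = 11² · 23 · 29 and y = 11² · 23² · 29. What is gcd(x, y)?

min exponent per shared prime: 11² · 23 · 29 = 80707

80707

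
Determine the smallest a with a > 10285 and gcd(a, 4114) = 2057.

gcd(a, 4114) = 2057 forces 2057 | a; write a = 2057s. Then gcd(2057s, 2057·2) = 2057·gcd(s, 2), so need gcd(s, 2) = 1.
2057s > 10285 gives s ≥ 6. The least s ≥ 6 coprime to 2 is 7, so a = 2057·7 = 14399.

14399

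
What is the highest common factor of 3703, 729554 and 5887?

3703 = 7 · 23²; 729554 = 2 · 7 · 31 · 41²; 5887 = 7 · 29²
gcd takes min exponent of each prime: 7 = 7

7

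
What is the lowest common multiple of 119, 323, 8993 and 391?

lcm(119, 323) = 119·323/gcd = 38437/17 = 2261
lcm(2261, 8993) = 2261·8993/gcd = 20333173/17 = 1196069
lcm(1196069, 391) = 1196069·391/gcd = 467662979/391 = 1196069

1196069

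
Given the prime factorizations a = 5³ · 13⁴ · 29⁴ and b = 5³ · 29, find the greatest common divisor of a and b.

3625

min exponent per shared prime: 5³ · 29 = 3625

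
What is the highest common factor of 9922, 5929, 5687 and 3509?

121

gcd(9922, 5929): 9922 = 1·5929 + 3993; 5929 = 1·3993 + 1936; 3993 = 2·1936 + 121; 1936 = 16·121 + 0 → 121
gcd(121, 5687): 5687 = 47·121 + 0 → 121
gcd(121, 3509): 3509 = 29·121 + 0 → 121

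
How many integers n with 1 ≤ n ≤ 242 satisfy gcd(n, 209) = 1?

209 = 11·19. Inclusion–exclusion on these primes:
242 − ⌊242/11⌋ − ⌊242/19⌋ + ⌊242/209⌋ = 209

209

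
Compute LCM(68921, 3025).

gcd first: 68921 = 22·3025 + 2371; 3025 = 1·2371 + 654; 2371 = 3·654 + 409; 654 = 1·409 + 245; 409 = 1·245 + 164; 245 = 1·164 + 81; 164 = 2·81 + 2; 81 = 40·2 + 1; 2 = 2·1 + 0 → gcd = 1
lcm = 68921·3025/gcd = 208486025/1 = 208486025

208486025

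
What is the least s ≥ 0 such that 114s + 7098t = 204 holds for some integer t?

998

gcd(114, 7098) = 6 (Euclid: 7098 = 62·114 + 30; 114 = 3·30 + 24; 30 = 1·24 + 6; 24 = 4·6 + 0), and 6 | 204.
Extended Euclid: 114·(-249) + 7098·(4) = 6. Scale by 34: s₀ = -8466.
General solution s = s₀ + 1183k; reducing mod 1183 gives s = 998 (and t = -16).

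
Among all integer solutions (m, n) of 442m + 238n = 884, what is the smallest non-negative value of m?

2

Reduce mod 238: 442m ≡ 884 (mod 238). With g = gcd(442, 238) = 34 dividing 884, divide through: 13m ≡ 26 (mod 7).
Since gcd(13, 7) = 1, m ≡ 26·(13)⁻¹ ≡ 2 (mod 7). Smallest non-negative: 2.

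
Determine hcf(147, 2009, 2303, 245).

49

gcd(147, 2009): 2009 = 13·147 + 98; 147 = 1·98 + 49; 98 = 2·49 + 0 → 49
gcd(49, 2303): 2303 = 47·49 + 0 → 49
gcd(49, 245): 245 = 5·49 + 0 → 49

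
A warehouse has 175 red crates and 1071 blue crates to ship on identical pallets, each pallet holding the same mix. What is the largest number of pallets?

Euclid: 1071 = 6·175 + 21; 175 = 8·21 + 7; 21 = 3·7 + 0. Last nonzero remainder: 7.

7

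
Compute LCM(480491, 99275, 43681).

12012275

480491 = 11³ · 19²; 99275 = 5² · 11 · 19²; 43681 = 11² · 19²
lcm takes max exponent of each prime: 5² · 11³ · 19² = 12012275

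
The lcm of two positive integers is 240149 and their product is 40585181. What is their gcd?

169

From gcd × lcm = mn: gcd = 40585181 / 240149 = 169.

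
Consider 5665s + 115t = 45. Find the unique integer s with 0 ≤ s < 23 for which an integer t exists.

13

Reduce mod 115: 5665s ≡ 45 (mod 115). With g = gcd(5665, 115) = 5 dividing 45, divide through: 1133s ≡ 9 (mod 23).
Since gcd(1133, 23) = 1, s ≡ 9·(1133)⁻¹ ≡ 13 (mod 23). Smallest non-negative: 13.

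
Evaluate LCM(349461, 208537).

10410792651

349461 = 3³ · 7 · 43²; 208537 = 7 · 31³
max exponents: 3³ · 7 · 31³ · 43² = 10410792651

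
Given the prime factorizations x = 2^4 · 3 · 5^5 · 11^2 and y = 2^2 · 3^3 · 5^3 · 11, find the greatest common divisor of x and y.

min exponent per shared prime: 2^2 · 3 · 5^3 · 11 = 16500

16500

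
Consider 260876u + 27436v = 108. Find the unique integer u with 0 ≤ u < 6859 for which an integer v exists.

4749

Reduce mod 27436: 260876u ≡ 108 (mod 27436). With g = gcd(260876, 27436) = 4 dividing 108, divide through: 65219u ≡ 27 (mod 6859).
Since gcd(65219, 6859) = 1, u ≡ 27·(65219)⁻¹ ≡ 4749 (mod 6859). Smallest non-negative: 4749.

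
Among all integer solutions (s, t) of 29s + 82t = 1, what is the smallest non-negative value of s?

gcd(29, 82) = 1 (Euclid: 82 = 2·29 + 24; 29 = 1·24 + 5; 24 = 4·5 + 4; 5 = 1·4 + 1; 4 = 4·1 + 0), and 1 | 1.
Extended Euclid: 29·(17) + 82·(-6) = 1. Scale by 1: s₀ = 17.
General solution s = s₀ + 82k; reducing mod 82 gives s = 17 (and t = -6).

17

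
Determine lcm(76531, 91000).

gcd first: 91000 = 1·76531 + 14469; 76531 = 5·14469 + 4186; 14469 = 3·4186 + 1911; 4186 = 2·1911 + 364; 1911 = 5·364 + 91; 364 = 4·91 + 0 → gcd = 91
lcm = 76531·91000/gcd = 6964321000/91 = 76531000

76531000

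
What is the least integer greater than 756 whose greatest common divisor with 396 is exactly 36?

gcd(x, 396) = 36 forces 36 | x; write x = 36s. Then gcd(36s, 36·11) = 36·gcd(s, 11), so need gcd(s, 11) = 1.
36s > 756 gives s ≥ 22. The least s ≥ 22 coprime to 11 is 23, so x = 36·23 = 828.

828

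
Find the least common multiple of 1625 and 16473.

1625 = 5³ · 13; 16473 = 3 · 17² · 19
max exponents: 3 · 5³ · 13 · 17² · 19 = 26768625

26768625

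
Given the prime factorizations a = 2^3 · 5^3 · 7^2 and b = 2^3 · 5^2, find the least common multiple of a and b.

49000

max exponent per prime: 2^3 · 5^3 · 7^2 = 49000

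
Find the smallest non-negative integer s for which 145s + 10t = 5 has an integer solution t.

gcd(145, 10) = 5 (Euclid: 145 = 14·10 + 5; 10 = 2·5 + 0), and 5 | 5.
Extended Euclid: 145·(1) + 10·(-14) = 5. Scale by 1: s₀ = 1.
General solution s = s₀ + 2k; reducing mod 2 gives s = 1 (and t = -14).

1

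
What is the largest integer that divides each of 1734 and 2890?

Euclid: 2890 = 1·1734 + 1156; 1734 = 1·1156 + 578; 1156 = 2·578 + 0. Last nonzero remainder: 578.

578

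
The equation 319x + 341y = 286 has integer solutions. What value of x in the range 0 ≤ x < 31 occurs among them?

18

gcd(319, 341) = 11 (Euclid: 341 = 1·319 + 22; 319 = 14·22 + 11; 22 = 2·11 + 0), and 11 | 286.
Extended Euclid: 319·(15) + 341·(-14) = 11. Scale by 26: x₀ = 390.
General solution x = x₀ + 31t; reducing mod 31 gives x = 18 (and y = -16).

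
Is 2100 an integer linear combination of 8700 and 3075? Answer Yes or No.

Yes

gcd(8700, 3075): 8700 = 2·3075 + 2550; 3075 = 1·2550 + 525; 2550 = 4·525 + 450; 525 = 1·450 + 75; 450 = 6·75 + 0 → 75
75 divides 2100, so a solution exists.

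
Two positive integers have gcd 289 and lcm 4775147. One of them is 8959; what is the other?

154037

Using ab = gcd(a,b)·lcm(a,b) = 289·4775147 = 1380017483, we get b = 1380017483/8959 = 154037.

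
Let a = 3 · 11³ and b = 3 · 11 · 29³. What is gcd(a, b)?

33

min exponent per shared prime: 3 · 11 = 33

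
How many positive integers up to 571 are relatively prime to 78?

176

Prime factors of 78: 2, 3, 13. Count integers ≤ 571 divisible by none of them.
By inclusion–exclusion: 571 − ⌊571/2⌋ − ⌊571/3⌋ − ⌊571/13⌋ + ⌊571/6⌋ + ⌊571/26⌋ + ⌊571/39⌋ − ⌊571/78⌋ = 176.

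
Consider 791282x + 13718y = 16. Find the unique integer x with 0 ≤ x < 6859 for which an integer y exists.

Reduce mod 13718: 791282x ≡ 16 (mod 13718). With g = gcd(791282, 13718) = 2 dividing 16, divide through: 395641x ≡ 8 (mod 6859).
Since gcd(395641, 6859) = 1, x ≡ 8·(395641)⁻¹ ≡ 1997 (mod 6859). Smallest non-negative: 1997.

1997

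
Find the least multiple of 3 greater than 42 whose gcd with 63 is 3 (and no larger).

48

Multiples of 3 above 42: 3·15, 3·16, … . Need the cofactor coprime to 63/3 = 21.
Checking s = 15, 16, … the first with gcd(s, 21) = 1 is s = 16, giving 48.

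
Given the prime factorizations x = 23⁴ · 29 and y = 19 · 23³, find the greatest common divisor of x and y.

12167

min exponent per shared prime: 23³ = 12167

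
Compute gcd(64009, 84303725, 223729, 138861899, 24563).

64009 = 11² · 23²; 84303725 = 5² · 11² · 29 · 31²; 223729 = 11² · 43²; 138861899 = 11³ · 17² · 19²; 24563 = 7 · 11² · 29
gcd takes min exponent of each prime: 11² = 121

121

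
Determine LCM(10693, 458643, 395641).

10693 = 17² · 37; 458643 = 3 · 17² · 23²; 395641 = 17² · 37²
lcm takes max exponent of each prime: 3 · 17² · 23² · 37² = 627882267

627882267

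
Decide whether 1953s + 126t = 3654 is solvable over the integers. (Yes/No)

Yes

gcd(1953, 126): 1953 = 15·126 + 63; 126 = 2·63 + 0 → 63
63 divides 3654, so a solution exists.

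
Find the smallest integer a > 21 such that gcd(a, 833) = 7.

28

gcd(a, 833) = 7 forces 7 | a; write a = 7s. Then gcd(7s, 7·119) = 7·gcd(s, 119), so need gcd(s, 119) = 1.
7s > 21 gives s ≥ 4. The least s ≥ 4 coprime to 119 is 4, so a = 7·4 = 28.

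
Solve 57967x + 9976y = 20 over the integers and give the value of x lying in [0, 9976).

8492

Reduce mod 9976: 57967x ≡ 20 (mod 9976). With g = gcd(57967, 9976) = 1 dividing 20, divide through: 57967x ≡ 20 (mod 9976).
Since gcd(57967, 9976) = 1, x ≡ 20·(57967)⁻¹ ≡ 8492 (mod 9976). Smallest non-negative: 8492.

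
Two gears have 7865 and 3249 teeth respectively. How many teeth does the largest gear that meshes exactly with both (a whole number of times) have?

7865 = 5 · 11² · 13
3249 = 3² · 19²
Common: 1 = 1

1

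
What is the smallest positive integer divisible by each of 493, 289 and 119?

58667

lcm(493, 289) = 493·289/gcd = 142477/17 = 8381
lcm(8381, 119) = 8381·119/gcd = 997339/17 = 58667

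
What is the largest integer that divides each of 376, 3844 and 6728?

376 = 2³ · 47; 3844 = 2² · 31²; 6728 = 2³ · 29²
gcd takes min exponent of each prime: 2² = 4

4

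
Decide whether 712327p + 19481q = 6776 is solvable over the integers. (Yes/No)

gcd(712327, 19481): 712327 = 36·19481 + 11011; 19481 = 1·11011 + 8470; 11011 = 1·8470 + 2541; 8470 = 3·2541 + 847; 2541 = 3·847 + 0 → 847
847 divides 6776, so a solution exists.

Yes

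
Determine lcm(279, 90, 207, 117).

834210

279 = 3² · 31; 90 = 2 · 3² · 5; 207 = 3² · 23; 117 = 3² · 13
lcm takes max exponent of each prime: 2 · 3² · 5 · 13 · 23 · 31 = 834210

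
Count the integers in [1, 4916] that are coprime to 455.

3112

455 = 5·7·13. Inclusion–exclusion on these primes:
4916 − ⌊4916/5⌋ − ⌊4916/7⌋ − ⌊4916/13⌋ + ⌊4916/35⌋ + ⌊4916/65⌋ + ⌊4916/91⌋ − ⌊4916/455⌋ = 3112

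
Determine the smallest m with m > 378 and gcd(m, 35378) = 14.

406

gcd(m, 35378) = 14 forces 14 | m; write m = 14s. Then gcd(14s, 14·2527) = 14·gcd(s, 2527), so need gcd(s, 2527) = 1.
14s > 378 gives s ≥ 28. The least s ≥ 28 coprime to 2527 is 29, so m = 14·29 = 406.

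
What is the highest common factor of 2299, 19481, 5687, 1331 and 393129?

gcd(2299, 19481): 19481 = 8·2299 + 1089; 2299 = 2·1089 + 121; 1089 = 9·121 + 0 → 121
gcd(121, 5687): 5687 = 47·121 + 0 → 121
gcd(121, 1331): 1331 = 11·121 + 0 → 121
gcd(121, 393129): 393129 = 3249·121 + 0 → 121

121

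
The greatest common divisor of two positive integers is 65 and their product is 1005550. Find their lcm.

15470

gcd·lcm = product, so lcm = 1005550/65 = 15470.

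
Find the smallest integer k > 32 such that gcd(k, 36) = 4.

40

gcd(k, 36) = 4 forces 4 | k; write k = 4s. Then gcd(4s, 4·9) = 4·gcd(s, 9), so need gcd(s, 9) = 1.
4s > 32 gives s ≥ 9. The least s ≥ 9 coprime to 9 is 10, so k = 4·10 = 40.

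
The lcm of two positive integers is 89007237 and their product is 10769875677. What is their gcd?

121

From gcd × lcm = uv: gcd = 10769875677 / 89007237 = 121.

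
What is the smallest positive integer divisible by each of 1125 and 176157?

1125 = 3² · 5³; 176157 = 3² · 23² · 37
max exponents: 3² · 5³ · 23² · 37 = 22019625

22019625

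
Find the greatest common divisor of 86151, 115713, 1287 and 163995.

86151 = 3 · 13 · 47²; 115713 = 3² · 13 · 23 · 43; 1287 = 3² · 11 · 13; 163995 = 3 · 5 · 13 · 29²
gcd takes min exponent of each prime: 3 · 13 = 39

39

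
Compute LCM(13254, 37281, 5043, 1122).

lcm(13254, 37281) = 13254·37281/gcd = 494122374/3 = 164707458
lcm(164707458, 5043) = 164707458·5043/gcd = 830619710694/3 = 276873236898
lcm(276873236898, 1122) = 276873236898·1122/gcd = 310651771799556/102 = 3045605605878

3045605605878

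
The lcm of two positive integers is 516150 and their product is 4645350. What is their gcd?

9

gcd·lcm = product, so gcd = 4645350/516150 = 9.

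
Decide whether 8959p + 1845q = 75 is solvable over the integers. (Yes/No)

gcd(8959, 1845): 8959 = 4·1845 + 1579; 1845 = 1·1579 + 266; 1579 = 5·266 + 249; 266 = 1·249 + 17; 249 = 14·17 + 11; 17 = 1·11 + 6; 11 = 1·6 + 5; 6 = 1·5 + 1; 5 = 5·1 + 0 → 1
1 divides 75, so a solution exists.

Yes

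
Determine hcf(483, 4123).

7

Euclid: 4123 = 8·483 + 259; 483 = 1·259 + 224; 259 = 1·224 + 35; 224 = 6·35 + 14; 35 = 2·14 + 7; 14 = 2·7 + 0. Last nonzero remainder: 7.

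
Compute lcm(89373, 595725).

17747243475

gcd first: 595725 = 6·89373 + 59487; 89373 = 1·59487 + 29886; 59487 = 1·29886 + 29601; 29886 = 1·29601 + 285; 29601 = 103·285 + 246; 285 = 1·246 + 39; 246 = 6·39 + 12; 39 = 3·12 + 3; 12 = 4·3 + 0 → gcd = 3
lcm = 89373·595725/gcd = 53241730425/3 = 17747243475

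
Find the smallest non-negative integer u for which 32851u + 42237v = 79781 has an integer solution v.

gcd(32851, 42237) = 4693 (Euclid: 42237 = 1·32851 + 9386; 32851 = 3·9386 + 4693; 9386 = 2·4693 + 0), and 4693 | 79781.
Extended Euclid: 32851·(4) + 42237·(-3) = 4693. Scale by 17: u₀ = 68.
General solution u = u₀ + 9t; reducing mod 9 gives u = 5 (and v = -2).

5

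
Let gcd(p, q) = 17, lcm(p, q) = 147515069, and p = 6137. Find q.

Using pq = gcd(p,q)·lcm(p,q) = 17·147515069 = 2507756173, we get q = 2507756173/6137 = 408629.

408629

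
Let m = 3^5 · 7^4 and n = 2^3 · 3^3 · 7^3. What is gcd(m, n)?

9261

min exponent per shared prime: 3^3 · 7^3 = 9261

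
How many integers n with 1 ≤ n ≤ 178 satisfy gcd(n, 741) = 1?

741 = 3·13·19. Inclusion–exclusion on these primes:
178 − ⌊178/3⌋ − ⌊178/13⌋ − ⌊178/19⌋ + ⌊178/39⌋ + ⌊178/57⌋ + ⌊178/247⌋ − ⌊178/741⌋ = 104

104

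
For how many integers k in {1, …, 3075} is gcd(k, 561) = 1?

1755

Prime factors of 561: 3, 11, 17. Count integers ≤ 3075 divisible by none of them.
By inclusion–exclusion: 3075 − ⌊3075/3⌋ − ⌊3075/11⌋ − ⌊3075/17⌋ + ⌊3075/33⌋ + ⌊3075/51⌋ + ⌊3075/187⌋ − ⌊3075/561⌋ = 1755.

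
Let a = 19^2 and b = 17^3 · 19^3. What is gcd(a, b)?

361

min exponent per shared prime: 19^2 = 361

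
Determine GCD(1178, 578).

1178 = 2 · 19 · 31
578 = 2 · 17²
Common: 2 = 2

2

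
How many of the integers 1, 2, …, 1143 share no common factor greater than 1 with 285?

Prime factors of 285: 3, 5, 19. Count integers ≤ 1143 divisible by none of them.
By inclusion–exclusion: 1143 − ⌊1143/3⌋ − ⌊1143/5⌋ − ⌊1143/19⌋ + ⌊1143/15⌋ + ⌊1143/57⌋ + ⌊1143/95⌋ − ⌊1143/285⌋ = 578.

578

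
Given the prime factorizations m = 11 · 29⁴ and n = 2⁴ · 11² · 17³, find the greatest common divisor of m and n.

11

min exponent per shared prime: 11 = 11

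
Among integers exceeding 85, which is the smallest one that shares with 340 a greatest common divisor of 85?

340 = 85·4. Any t with gcd(t, 340) = 85 is a multiple of 85, say 85s, with s coprime to 4.
Need s > 85/85, so s ≥ 2. First s ≥ 2 with gcd(s, 4) = 1 is s = 3. Thus t = 85·3 = 255.

255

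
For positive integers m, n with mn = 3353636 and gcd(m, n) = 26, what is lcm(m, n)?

128986

For any two positive integers, gcd × lcm equals their product. Hence lcm = 3353636 / 26 = 128986.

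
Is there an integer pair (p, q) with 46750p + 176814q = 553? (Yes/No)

gcd(46750, 176814): 176814 = 3·46750 + 36564; 46750 = 1·36564 + 10186; 36564 = 3·10186 + 6006; 10186 = 1·6006 + 4180; 6006 = 1·4180 + 1826; 4180 = 2·1826 + 528; 1826 = 3·528 + 242; 528 = 2·242 + 44; 242 = 5·44 + 22; 44 = 2·22 + 0 → 22
22 does not divide 553, so a solution does not exist.

No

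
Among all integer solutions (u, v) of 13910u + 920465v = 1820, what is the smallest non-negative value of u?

gcd(13910, 920465) = 65 (Euclid: 920465 = 66·13910 + 2405; 13910 = 5·2405 + 1885; 2405 = 1·1885 + 520; 1885 = 3·520 + 325; 520 = 1·325 + 195; 325 = 1·195 + 130; 195 = 1·130 + 65; 130 = 2·65 + 0), and 65 | 1820.
Extended Euclid: 13910·(-5360) + 920465·(81) = 65. Scale by 28: u₀ = -150080.
General solution u = u₀ + 14161t; reducing mod 14161 gives u = 5691 (and v = -86).

5691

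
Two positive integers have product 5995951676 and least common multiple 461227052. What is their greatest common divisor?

From gcd × lcm = pq: gcd = 5995951676 / 461227052 = 13.

13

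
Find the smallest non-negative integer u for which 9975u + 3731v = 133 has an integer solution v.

199

Euclid: 9975 = 2·3731 + 2513; 3731 = 1·2513 + 1218; 2513 = 2·1218 + 77; 1218 = 15·77 + 63; 77 = 1·63 + 14; 63 = 4·14 + 7; 14 = 2·7 + 0 → gcd = 7; 133 = 7·19.
Back-substitution yields 9975·(-242) + 3731·(647) = 7, so one solution is u = -242·19 = -4598, v = 647·19 = 12293.
Solutions in u differ by 3731/7 = 533; the one in [0, 533) is -4598 mod 533 = 199.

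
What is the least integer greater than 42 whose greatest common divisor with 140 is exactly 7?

140 = 7·20. Any a with gcd(a, 140) = 7 is a multiple of 7, say 7s, with s coprime to 20.
Need s > 42/7, so s ≥ 7. First s ≥ 7 with gcd(s, 20) = 1 is s = 7. Thus a = 7·7 = 49.

49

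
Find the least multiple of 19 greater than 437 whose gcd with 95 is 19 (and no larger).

456

95 = 19·5. Any x with gcd(x, 95) = 19 is a multiple of 19, say 19s, with s coprime to 5.
Need s > 437/19, so s ≥ 24. First s ≥ 24 with gcd(s, 5) = 1 is s = 24. Thus x = 19·24 = 456.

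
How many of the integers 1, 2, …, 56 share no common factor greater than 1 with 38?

Prime factors of 38: 2, 19. Count integers ≤ 56 divisible by none of them.
By inclusion–exclusion: 56 − ⌊56/2⌋ − ⌊56/19⌋ + ⌊56/38⌋ = 27.

27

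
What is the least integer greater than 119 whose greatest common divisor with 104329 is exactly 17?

gcd(m, 104329) = 17 forces 17 | m; write m = 17s. Then gcd(17s, 17·6137) = 17·gcd(s, 6137), so need gcd(s, 6137) = 1.
17s > 119 gives s ≥ 8. The least s ≥ 8 coprime to 6137 is 8, so m = 17·8 = 136.

136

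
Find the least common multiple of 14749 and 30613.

451511137

gcd first: 30613 = 2·14749 + 1115; 14749 = 13·1115 + 254; 1115 = 4·254 + 99; 254 = 2·99 + 56; 99 = 1·56 + 43; 56 = 1·43 + 13; 43 = 3·13 + 4; 13 = 3·4 + 1; 4 = 4·1 + 0 → gcd = 1
lcm = 14749·30613/gcd = 451511137/1 = 451511137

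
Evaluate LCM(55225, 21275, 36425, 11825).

689109312925

55225 = 5² · 47²; 21275 = 5² · 23 · 37; 36425 = 5² · 31 · 47; 11825 = 5² · 11 · 43
lcm takes max exponent of each prime: 5² · 11 · 23 · 31 · 37 · 43 · 47² = 689109312925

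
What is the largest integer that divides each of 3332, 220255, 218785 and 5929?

gcd(3332, 220255): 220255 = 66·3332 + 343; 3332 = 9·343 + 245; 343 = 1·245 + 98; 245 = 2·98 + 49; 98 = 2·49 + 0 → 49
gcd(49, 218785): 218785 = 4465·49 + 0 → 49
gcd(49, 5929): 5929 = 121·49 + 0 → 49

49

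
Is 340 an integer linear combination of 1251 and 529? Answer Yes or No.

By Bézout, 1251p − 529q = 340 has integer solutions iff gcd(1251, 529) | 340.
Euclid: 1251 = 2·529 + 193; 529 = 2·193 + 143; 193 = 1·143 + 50; 143 = 2·50 + 43; 50 = 1·43 + 7; 43 = 6·7 + 1; 7 = 7·1 + 0. gcd = 1; 340 mod 1 = 0. Yes.

Yes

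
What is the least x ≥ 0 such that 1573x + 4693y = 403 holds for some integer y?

gcd(1573, 4693) = 13 (Euclid: 4693 = 2·1573 + 1547; 1573 = 1·1547 + 26; 1547 = 59·26 + 13; 26 = 2·13 + 0), and 13 | 403.
Extended Euclid: 1573·(-179) + 4693·(60) = 13. Scale by 31: x₀ = -5549.
General solution x = x₀ + 361t; reducing mod 361 gives x = 227 (and y = -76).

227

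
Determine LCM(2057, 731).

88451

gcd first: 2057 = 2·731 + 595; 731 = 1·595 + 136; 595 = 4·136 + 51; 136 = 2·51 + 34; 51 = 1·34 + 17; 34 = 2·17 + 0 → gcd = 17
lcm = 2057·731/gcd = 1503667/17 = 88451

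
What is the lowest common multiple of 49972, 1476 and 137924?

lcm(49972, 1476) = 49972·1476/gcd = 73758672/4 = 18439668
lcm(18439668, 137924) = 18439668·137924/gcd = 2543272769232/164 = 15507760788

15507760788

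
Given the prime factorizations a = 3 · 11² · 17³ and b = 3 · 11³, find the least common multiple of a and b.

19617609

max exponent per prime: 3 · 11³ · 17³ = 19617609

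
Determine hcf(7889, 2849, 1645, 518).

gcd(7889, 2849): 7889 = 2·2849 + 2191; 2849 = 1·2191 + 658; 2191 = 3·658 + 217; 658 = 3·217 + 7; 217 = 31·7 + 0 → 7
gcd(7, 1645): 1645 = 235·7 + 0 → 7
gcd(7, 518): 518 = 74·7 + 0 → 7

7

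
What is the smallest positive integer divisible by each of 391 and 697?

16031

391 = 17 · 23; 697 = 17 · 41
max exponents: 17 · 23 · 41 = 16031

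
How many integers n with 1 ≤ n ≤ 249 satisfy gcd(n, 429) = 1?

429 = 3·11·13. Inclusion–exclusion on these primes:
249 − ⌊249/3⌋ − ⌊249/11⌋ − ⌊249/13⌋ + ⌊249/33⌋ + ⌊249/39⌋ + ⌊249/143⌋ − ⌊249/429⌋ = 139

139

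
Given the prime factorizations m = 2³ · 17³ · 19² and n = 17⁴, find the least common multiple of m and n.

241208648

max exponent per prime: 2³ · 17⁴ · 19² = 241208648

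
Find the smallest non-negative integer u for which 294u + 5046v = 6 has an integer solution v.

103

Reduce mod 5046: 294u ≡ 6 (mod 5046). With g = gcd(294, 5046) = 6 dividing 6, divide through: 49u ≡ 1 (mod 841).
Since gcd(49, 841) = 1, u ≡ 1·(49)⁻¹ ≡ 103 (mod 841). Smallest non-negative: 103.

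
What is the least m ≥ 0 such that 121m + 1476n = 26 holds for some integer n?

Reduce mod 1476: 121m ≡ 26 (mod 1476). With g = gcd(121, 1476) = 1 dividing 26, divide through: 121m ≡ 26 (mod 1476).
Since gcd(121, 1476) = 1, m ≡ 26·(121)⁻¹ ≡ 110 (mod 1476). Smallest non-negative: 110.

110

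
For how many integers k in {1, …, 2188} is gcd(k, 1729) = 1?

Prime factors of 1729: 7, 13, 19. Count integers ≤ 2188 divisible by none of them.
By inclusion–exclusion: 2188 − ⌊2188/7⌋ − ⌊2188/13⌋ − ⌊2188/19⌋ + ⌊2188/91⌋ + ⌊2188/133⌋ + ⌊2188/247⌋ − ⌊2188/1729⌋ = 1640.

1640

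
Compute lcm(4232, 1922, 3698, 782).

127836502216

4232 = 2³ · 23²; 1922 = 2 · 31²; 3698 = 2 · 43²; 782 = 2 · 17 · 23
lcm takes max exponent of each prime: 2³ · 17 · 23² · 31² · 43² = 127836502216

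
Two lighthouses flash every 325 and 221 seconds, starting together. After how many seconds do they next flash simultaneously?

5525

gcd first: 325 = 1·221 + 104; 221 = 2·104 + 13; 104 = 8·13 + 0 → gcd = 13
lcm = 325·221/gcd = 71825/13 = 5525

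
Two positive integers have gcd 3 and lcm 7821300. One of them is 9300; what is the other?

Using pq = gcd(p,q)·lcm(p,q) = 3·7821300 = 23463900, we get q = 23463900/9300 = 2523.

2523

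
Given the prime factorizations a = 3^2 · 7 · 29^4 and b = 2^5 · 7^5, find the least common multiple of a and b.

max exponent per prime: 2^5 · 3^2 · 7^5 · 29^4 = 3423534268896

3423534268896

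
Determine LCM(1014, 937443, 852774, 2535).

7883895630

lcm(1014, 937443) = 1014·937443/gcd = 950567202/507 = 1874886
lcm(1874886, 852774) = 1874886·852774/gcd = 1598854033764/1014 = 1576779126
lcm(1576779126, 2535) = 1576779126·2535/gcd = 3997135084410/507 = 7883895630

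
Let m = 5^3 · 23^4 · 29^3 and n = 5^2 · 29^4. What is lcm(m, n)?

max exponent per prime: 5^3 · 23^4 · 29^4 = 24740777790125

24740777790125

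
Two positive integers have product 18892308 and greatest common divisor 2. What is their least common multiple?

9446154

For any two positive integers, gcd × lcm equals their product. Hence lcm = 18892308 / 2 = 9446154.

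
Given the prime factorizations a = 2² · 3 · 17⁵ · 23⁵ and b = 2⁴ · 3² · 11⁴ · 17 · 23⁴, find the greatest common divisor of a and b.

min exponent per shared prime: 2² · 3 · 17 · 23⁴ = 57087564

57087564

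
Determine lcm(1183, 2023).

gcd first: 2023 = 1·1183 + 840; 1183 = 1·840 + 343; 840 = 2·343 + 154; 343 = 2·154 + 35; 154 = 4·35 + 14; 35 = 2·14 + 7; 14 = 2·7 + 0 → gcd = 7
lcm = 1183·2023/gcd = 2393209/7 = 341887

341887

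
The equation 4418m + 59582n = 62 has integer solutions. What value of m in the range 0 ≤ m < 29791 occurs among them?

Euclid: 59582 = 13·4418 + 2148; 4418 = 2·2148 + 122; 2148 = 17·122 + 74; 122 = 1·74 + 48; 74 = 1·48 + 26; 48 = 1·26 + 22; 26 = 1·22 + 4; 22 = 5·4 + 2; 4 = 2·2 + 0 → gcd = 2; 62 = 2·31.
Back-substitution yields 4418·(13675) + 59582·(-1014) = 2, so one solution is m = 13675·31 = 423925, n = -1014·31 = -31434.
Solutions in m differ by 59582/2 = 29791; the one in [0, 29791) is 423925 mod 29791 = 6851.

6851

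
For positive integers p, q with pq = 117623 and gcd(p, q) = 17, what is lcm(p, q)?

6919

For any two positive integers, gcd × lcm equals their product. Hence lcm = 117623 / 17 = 6919.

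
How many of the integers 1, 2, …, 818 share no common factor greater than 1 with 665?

532

Prime factors of 665: 5, 7, 19. Count integers ≤ 818 divisible by none of them.
By inclusion–exclusion: 818 − ⌊818/5⌋ − ⌊818/7⌋ − ⌊818/19⌋ + ⌊818/35⌋ + ⌊818/95⌋ + ⌊818/133⌋ − ⌊818/665⌋ = 532.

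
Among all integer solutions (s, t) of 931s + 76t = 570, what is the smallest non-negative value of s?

2

Reduce mod 76: 931s ≡ 570 (mod 76). With g = gcd(931, 76) = 19 dividing 570, divide through: 49s ≡ 30 (mod 4).
Since gcd(49, 4) = 1, s ≡ 30·(49)⁻¹ ≡ 2 (mod 4). Smallest non-negative: 2.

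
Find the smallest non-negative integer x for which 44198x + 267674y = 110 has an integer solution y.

Euclid: 267674 = 6·44198 + 2486; 44198 = 17·2486 + 1936; 2486 = 1·1936 + 550; 1936 = 3·550 + 286; 550 = 1·286 + 264; 286 = 1·264 + 22; 264 = 12·22 + 0 → gcd = 22; 110 = 22·5.
Back-substitution yields 44198·(969) + 267674·(-160) = 22, so one solution is x = 969·5 = 4845, y = -160·5 = -800.
Solutions in x differ by 267674/22 = 12167; the one in [0, 12167) is 4845 mod 12167 = 4845.

4845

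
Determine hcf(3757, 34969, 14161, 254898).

gcd(3757, 34969): 34969 = 9·3757 + 1156; 3757 = 3·1156 + 289; 1156 = 4·289 + 0 → 289
gcd(289, 14161): 14161 = 49·289 + 0 → 289
gcd(289, 254898): 254898 = 882·289 + 0 → 289

289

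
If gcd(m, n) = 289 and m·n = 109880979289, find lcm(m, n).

380211001

For any two positive integers, gcd × lcm equals their product. Hence lcm = 109880979289 / 289 = 380211001.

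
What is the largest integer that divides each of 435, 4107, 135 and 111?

3

435 = 3 · 5 · 29; 4107 = 3 · 37²; 135 = 3³ · 5; 111 = 3 · 37
gcd takes min exponent of each prime: 3 = 3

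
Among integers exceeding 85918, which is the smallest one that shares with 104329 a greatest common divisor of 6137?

Multiples of 6137 above 85918: 6137·15, 6137·16, … . Need the cofactor coprime to 104329/6137 = 17.
Checking s = 15, 16, … the first with gcd(s, 17) = 1 is s = 15, giving 92055.

92055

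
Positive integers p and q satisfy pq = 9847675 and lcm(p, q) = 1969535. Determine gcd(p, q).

5

From gcd × lcm = pq: gcd = 9847675 / 1969535 = 5.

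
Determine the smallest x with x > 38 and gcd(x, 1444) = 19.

gcd(x, 1444) = 19 forces 19 | x; write x = 19s. Then gcd(19s, 19·76) = 19·gcd(s, 76), so need gcd(s, 76) = 1.
19s > 38 gives s ≥ 3. The least s ≥ 3 coprime to 76 is 3, so x = 19·3 = 57.

57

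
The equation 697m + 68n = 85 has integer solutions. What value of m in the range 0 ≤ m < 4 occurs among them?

1

gcd(697, 68) = 17 (Euclid: 697 = 10·68 + 17; 68 = 4·17 + 0), and 17 | 85.
Extended Euclid: 697·(1) + 68·(-10) = 17. Scale by 5: m₀ = 5.
General solution m = m₀ + 4t; reducing mod 4 gives m = 1 (and n = -9).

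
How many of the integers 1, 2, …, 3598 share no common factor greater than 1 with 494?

Prime factors of 494: 2, 13, 19. Count integers ≤ 3598 divisible by none of them.
By inclusion–exclusion: 3598 − ⌊3598/2⌋ − ⌊3598/13⌋ − ⌊3598/19⌋ + ⌊3598/26⌋ + ⌊3598/38⌋ + ⌊3598/247⌋ − ⌊3598/494⌋ = 1573.

1573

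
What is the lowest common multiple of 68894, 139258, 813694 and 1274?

556160662694

68894 = 2 · 7² · 19 · 37; 139258 = 2 · 7⁴ · 29; 813694 = 2 · 7² · 19² · 23; 1274 = 2 · 7² · 13
lcm takes max exponent of each prime: 2 · 7⁴ · 13 · 19² · 23 · 29 · 37 = 556160662694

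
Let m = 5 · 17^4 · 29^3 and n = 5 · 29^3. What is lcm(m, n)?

10184968345

max exponent per prime: 5 · 17^4 · 29^3 = 10184968345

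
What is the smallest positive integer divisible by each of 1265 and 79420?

1265 = 5 · 11 · 23; 79420 = 2² · 5 · 11 · 19²
max exponents: 2² · 5 · 11 · 19² · 23 = 1826660

1826660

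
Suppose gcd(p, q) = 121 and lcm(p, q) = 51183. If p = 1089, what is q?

5687

Using pq = gcd(p,q)·lcm(p,q) = 121·51183 = 6193143, we get q = 6193143/1089 = 5687.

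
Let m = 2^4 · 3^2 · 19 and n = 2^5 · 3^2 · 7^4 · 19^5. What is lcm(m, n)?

1712192745312

max exponent per prime: 2^5 · 3^2 · 7^4 · 19^5 = 1712192745312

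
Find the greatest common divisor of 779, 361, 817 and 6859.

19

gcd(779, 361): 779 = 2·361 + 57; 361 = 6·57 + 19; 57 = 3·19 + 0 → 19
gcd(19, 817): 817 = 43·19 + 0 → 19
gcd(19, 6859): 6859 = 361·19 + 0 → 19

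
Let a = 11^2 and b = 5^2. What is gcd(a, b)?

min exponent per shared prime: (none) = 1

1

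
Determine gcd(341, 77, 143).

gcd(341, 77): 341 = 4·77 + 33; 77 = 2·33 + 11; 33 = 3·11 + 0 → 11
gcd(11, 143): 143 = 13·11 + 0 → 11

11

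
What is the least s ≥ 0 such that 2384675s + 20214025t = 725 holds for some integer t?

Reduce mod 20214025: 2384675s ≡ 725 (mod 20214025). With g = gcd(2384675, 20214025) = 25 dividing 725, divide through: 95387s ≡ 29 (mod 808561).
Since gcd(95387, 808561) = 1, s ≡ 29·(95387)⁻¹ ≡ 223139 (mod 808561). Smallest non-negative: 223139.

223139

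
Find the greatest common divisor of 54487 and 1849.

1

54487 = 23² · 103
1849 = 43²
Common: 1 = 1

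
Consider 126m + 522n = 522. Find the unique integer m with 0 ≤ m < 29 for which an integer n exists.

Reduce mod 522: 126m ≡ 522 (mod 522). With g = gcd(126, 522) = 18 dividing 522, divide through: 7m ≡ 29 (mod 29).
Since gcd(7, 29) = 1, m ≡ 29·(7)⁻¹ ≡ 0 (mod 29). Smallest non-negative: 0.

0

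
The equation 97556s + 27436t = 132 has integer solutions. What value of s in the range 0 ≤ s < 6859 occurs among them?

5299

Reduce mod 27436: 97556s ≡ 132 (mod 27436). With g = gcd(97556, 27436) = 4 dividing 132, divide through: 24389s ≡ 33 (mod 6859).
Since gcd(24389, 6859) = 1, s ≡ 33·(24389)⁻¹ ≡ 5299 (mod 6859). Smallest non-negative: 5299.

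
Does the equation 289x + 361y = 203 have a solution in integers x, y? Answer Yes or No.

Yes

By Bézout, 289x + 361y = 203 has integer solutions iff gcd(289, 361) | 203.
Euclid: 361 = 1·289 + 72; 289 = 4·72 + 1; 72 = 72·1 + 0. gcd = 1; 203 mod 1 = 0. Yes.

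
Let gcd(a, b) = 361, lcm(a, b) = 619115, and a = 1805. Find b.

Using ab = gcd(a,b)·lcm(a,b) = 361·619115 = 223500515, we get b = 223500515/1805 = 123823.

123823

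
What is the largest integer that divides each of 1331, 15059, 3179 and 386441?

gcd(1331, 15059): 15059 = 11·1331 + 418; 1331 = 3·418 + 77; 418 = 5·77 + 33; 77 = 2·33 + 11; 33 = 3·11 + 0 → 11
gcd(11, 3179): 3179 = 289·11 + 0 → 11
gcd(11, 386441): 386441 = 35131·11 + 0 → 11

11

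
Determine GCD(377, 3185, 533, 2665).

13

gcd(377, 3185): 3185 = 8·377 + 169; 377 = 2·169 + 39; 169 = 4·39 + 13; 39 = 3·13 + 0 → 13
gcd(13, 533): 533 = 41·13 + 0 → 13
gcd(13, 2665): 2665 = 205·13 + 0 → 13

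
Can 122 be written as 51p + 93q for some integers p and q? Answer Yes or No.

No

By Bézout, 51p + 93q = 122 has integer solutions iff gcd(51, 93) | 122.
Euclid: 93 = 1·51 + 42; 51 = 1·42 + 9; 42 = 4·9 + 6; 9 = 1·6 + 3; 6 = 2·3 + 0. gcd = 3; 122 mod 3 = 2. No.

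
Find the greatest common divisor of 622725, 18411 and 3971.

361

gcd(622725, 18411): 622725 = 33·18411 + 15162; 18411 = 1·15162 + 3249; 15162 = 4·3249 + 2166; 3249 = 1·2166 + 1083; 2166 = 2·1083 + 0 → 1083
gcd(1083, 3971): 3971 = 3·1083 + 722; 1083 = 1·722 + 361; 722 = 2·361 + 0 → 361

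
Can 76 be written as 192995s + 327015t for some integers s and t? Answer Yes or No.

No

gcd(192995, 327015): 327015 = 1·192995 + 134020; 192995 = 1·134020 + 58975; 134020 = 2·58975 + 16070; 58975 = 3·16070 + 10765; 16070 = 1·10765 + 5305; 10765 = 2·5305 + 155; 5305 = 34·155 + 35; 155 = 4·35 + 15; 35 = 2·15 + 5; 15 = 3·5 + 0 → 5
5 does not divide 76, so a solution does not exist.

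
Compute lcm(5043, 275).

1386825

5043 = 3 · 41²; 275 = 5² · 11
max exponents: 3 · 5² · 11 · 41² = 1386825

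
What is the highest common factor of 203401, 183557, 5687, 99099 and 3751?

121

203401 = 11² · 41²; 183557 = 11² · 37 · 41; 5687 = 11² · 47; 99099 = 3² · 7 · 11² · 13; 3751 = 11² · 31
gcd takes min exponent of each prime: 11² = 121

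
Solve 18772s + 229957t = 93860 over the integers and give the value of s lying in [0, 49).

5

Euclid: 229957 = 12·18772 + 4693; 18772 = 4·4693 + 0 → gcd = 4693; 93860 = 4693·20.
Back-substitution yields 18772·(-12) + 229957·(1) = 4693, so one solution is s = -12·20 = -240, t = 1·20 = 20.
Solutions in s differ by 229957/4693 = 49; the one in [0, 49) is -240 mod 49 = 5.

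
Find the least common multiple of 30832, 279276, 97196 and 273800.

27823122848400

30832 = 2⁴ · 41 · 47; 279276 = 2² · 3 · 17 · 37²; 97196 = 2² · 11 · 47²; 273800 = 2³ · 5² · 37²
lcm takes max exponent of each prime: 2⁴ · 3 · 5² · 11 · 17 · 37² · 41 · 47² = 27823122848400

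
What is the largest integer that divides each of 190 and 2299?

19

Euclid: 2299 = 12·190 + 19; 190 = 10·19 + 0. Last nonzero remainder: 19.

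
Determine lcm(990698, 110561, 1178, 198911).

2081118669982

lcm(990698, 110561) = 990698·110561/gcd = 109532561578/19 = 5764871662
lcm(5764871662, 1178) = 5764871662·1178/gcd = 6791018817836/1178 = 5764871662
lcm(5764871662, 198911) = 5764871662·198911/gcd = 1146696387160082/551 = 2081118669982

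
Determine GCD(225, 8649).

225 = 3² · 5²
8649 = 3² · 31²
Common: 3² = 9

9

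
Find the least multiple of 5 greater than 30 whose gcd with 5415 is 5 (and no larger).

35

5415 = 5·1083. Any t with gcd(t, 5415) = 5 is a multiple of 5, say 5s, with s coprime to 1083.
Need s > 30/5, so s ≥ 7. First s ≥ 7 with gcd(s, 1083) = 1 is s = 7. Thus t = 5·7 = 35.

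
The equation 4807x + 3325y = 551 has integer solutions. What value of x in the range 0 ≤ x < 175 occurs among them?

gcd(4807, 3325) = 19 (Euclid: 4807 = 1·3325 + 1482; 3325 = 2·1482 + 361; 1482 = 4·361 + 38; 361 = 9·38 + 19; 38 = 2·19 + 0), and 19 | 551.
Extended Euclid: 4807·(-83) + 3325·(120) = 19. Scale by 29: x₀ = -2407.
General solution x = x₀ + 175t; reducing mod 175 gives x = 43 (and y = -62).

43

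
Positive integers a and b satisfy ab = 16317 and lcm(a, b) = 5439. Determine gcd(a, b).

3

From gcd × lcm = ab: gcd = 16317 / 5439 = 3.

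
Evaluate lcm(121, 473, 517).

244541

lcm(121, 473) = 121·473/gcd = 57233/11 = 5203
lcm(5203, 517) = 5203·517/gcd = 2689951/11 = 244541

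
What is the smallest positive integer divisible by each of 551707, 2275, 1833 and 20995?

lcm(551707, 2275) = 551707·2275/gcd = 1255133425/13 = 96548725
lcm(96548725, 1833) = 96548725·1833/gcd = 176973812925/13 = 13613370225
lcm(13613370225, 20995) = 13613370225·20995/gcd = 285812707873875/65 = 4397118582675

4397118582675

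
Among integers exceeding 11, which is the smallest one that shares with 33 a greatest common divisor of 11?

22

Multiples of 11 above 11: 11·2, 11·3, … . Need the cofactor coprime to 33/11 = 3.
Checking s = 2, 3, … the first with gcd(s, 3) = 1 is s = 2, giving 22.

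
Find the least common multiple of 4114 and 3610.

7425770

4114 = 2 · 11² · 17; 3610 = 2 · 5 · 19²
max exponents: 2 · 5 · 11² · 17 · 19² = 7425770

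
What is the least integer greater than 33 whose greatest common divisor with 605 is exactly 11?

44

gcd(t, 605) = 11 forces 11 | t; write t = 11s. Then gcd(11s, 11·55) = 11·gcd(s, 55), so need gcd(s, 55) = 1.
11s > 33 gives s ≥ 4. The least s ≥ 4 coprime to 55 is 4, so t = 11·4 = 44.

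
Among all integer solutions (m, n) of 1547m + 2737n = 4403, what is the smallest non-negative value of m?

Euclid: 2737 = 1·1547 + 1190; 1547 = 1·1190 + 357; 1190 = 3·357 + 119; 357 = 3·119 + 0 → gcd = 119; 4403 = 119·37.
Back-substitution yields 1547·(-7) + 2737·(4) = 119, so one solution is m = -7·37 = -259, n = 4·37 = 148.
Solutions in m differ by 2737/119 = 23; the one in [0, 23) is -259 mod 23 = 17.

17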